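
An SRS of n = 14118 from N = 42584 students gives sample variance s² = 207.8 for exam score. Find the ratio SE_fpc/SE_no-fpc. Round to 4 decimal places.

0.8176

f = n/N = 14118/42584 = 0.33153297.
SE_no-fpc = √(s²/n) = 0.12132106; SE_fpc = √((1−f)s²/n) = 0.099191893.
Ratio = √(1−f) = 0.81759833.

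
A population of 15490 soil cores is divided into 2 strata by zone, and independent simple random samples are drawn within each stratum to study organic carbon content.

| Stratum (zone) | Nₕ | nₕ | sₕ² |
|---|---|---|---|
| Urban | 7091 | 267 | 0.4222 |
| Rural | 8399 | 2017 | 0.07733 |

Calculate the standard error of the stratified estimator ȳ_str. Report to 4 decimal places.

0.0181

Var(ȳ_str) = Σₕ Wₕ²(1 − fₕ)sₕ²/nₕ with Wₕ = Nₕ/N, N = 15490.
Urban: Wₕ = 0.45777921; term = 0.45777921²·(1 − 0.03765336)·0.4222/267 = 3.1889715 × 10^-4.
Rural: Wₕ = 0.54222079; term = 0.54222079²·(1 − 0.24014764)·0.07733/2017 = 8.5649268 × 10^-6.
Sum = 3.2746208 × 10^-4.
SE = √(3.2746208 × 10^-4) = 0.0181.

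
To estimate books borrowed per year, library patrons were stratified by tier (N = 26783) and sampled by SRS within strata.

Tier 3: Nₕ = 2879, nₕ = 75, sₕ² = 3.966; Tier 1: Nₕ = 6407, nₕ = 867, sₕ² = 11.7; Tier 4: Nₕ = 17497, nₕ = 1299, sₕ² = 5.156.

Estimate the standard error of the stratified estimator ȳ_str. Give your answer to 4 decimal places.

0.0532

Var(ȳ_str) = Σₕ Wₕ²(1 − fₕ)sₕ²/nₕ with Wₕ = Nₕ/N, N = 26783.
Tier 3: Wₕ = 0.10749356; term = 0.10749356²·(1 − 0.02605071)·3.966/75 = 5.9510374 × 10^-4.
Tier 1: Wₕ = 0.23921891; term = 0.23921891²·(1 − 0.13532074)·11.7/867 = 6.6774833 × 10^-4.
Tier 4: Wₕ = 0.65328753; term = 0.65328753²·(1 − 0.07424130)·5.156/1299 = 0.001568232.
Sum = 0.0028310841.
SE = √(0.0028310841) = 0.0532.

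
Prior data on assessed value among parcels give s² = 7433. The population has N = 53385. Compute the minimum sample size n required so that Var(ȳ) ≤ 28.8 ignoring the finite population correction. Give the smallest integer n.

Without fpc, n₀ = s²/D = 7433/28.8 = 258.0903.
Rounding up, n = 259.

259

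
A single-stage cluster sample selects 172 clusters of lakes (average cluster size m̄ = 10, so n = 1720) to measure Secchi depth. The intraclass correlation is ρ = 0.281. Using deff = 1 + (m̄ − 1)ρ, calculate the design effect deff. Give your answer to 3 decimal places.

deff = 1 + (10 − 1)·0.281 = 1 + 2.529 = 3.529.

3.529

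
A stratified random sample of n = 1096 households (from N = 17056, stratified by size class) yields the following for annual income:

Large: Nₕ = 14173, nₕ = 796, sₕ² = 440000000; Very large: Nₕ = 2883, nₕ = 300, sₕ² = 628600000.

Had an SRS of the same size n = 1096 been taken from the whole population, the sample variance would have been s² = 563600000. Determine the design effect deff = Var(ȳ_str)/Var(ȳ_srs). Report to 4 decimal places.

0.8601

Var(ȳ_str) = Σ Wₕ²(1−fₕ)sₕ²/nₕ with Wₕ = Nₕ/17056:
  Large: (14173/17056)²·(1−796/14173)·440000000/796 = 360251.46
  Very large: (2883/17056)²·(1−300/2883)·628600000/300 = 53637.41
  → Var(ȳ_str) = 413888.87.
Var(ȳ_srs) = (1 − 1096/17056)·563600000/1096 = 481189.49.
deff = 413888.87 / 481189.49 = 0.8601.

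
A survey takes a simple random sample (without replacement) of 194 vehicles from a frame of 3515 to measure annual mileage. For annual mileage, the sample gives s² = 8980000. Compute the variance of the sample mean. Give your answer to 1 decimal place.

Under SRS without replacement, Var(ȳ) = (1 − f)·s²/n with f = n/N = 194/3515 = 0.05519203.
Var(ȳ) = (1 − 0.05519203)·8980000/194 = 0.94480797·46288.66 = 43733.895.

43733.9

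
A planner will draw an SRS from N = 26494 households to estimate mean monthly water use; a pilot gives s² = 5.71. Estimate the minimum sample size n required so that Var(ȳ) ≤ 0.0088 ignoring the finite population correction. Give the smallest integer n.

649

Without fpc, n₀ = s²/D = 5.71/0.0088 = 648.8636.
Rounding up, n = 649.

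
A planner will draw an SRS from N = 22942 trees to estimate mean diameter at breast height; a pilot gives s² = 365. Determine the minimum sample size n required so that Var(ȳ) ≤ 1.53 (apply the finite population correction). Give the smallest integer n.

Without fpc, n₀ = s²/D = 365/1.53 = 238.5621.
With fpc, (1 − n/N)·s²/n ≤ D requires n ≥ n₀/(1 + n₀/N) = 238.5621/(1 + 238.5621/22942) = 236.1069.
Rounding up, n = 237.

237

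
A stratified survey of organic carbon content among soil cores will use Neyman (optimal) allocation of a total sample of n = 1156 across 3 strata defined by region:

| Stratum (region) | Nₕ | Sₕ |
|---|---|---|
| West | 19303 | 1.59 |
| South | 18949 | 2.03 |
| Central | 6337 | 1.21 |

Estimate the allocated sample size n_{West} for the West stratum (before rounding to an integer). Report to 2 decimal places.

Neyman allocation: nₕ = n·NₕSₕ / Σⱼ NⱼSⱼ.
Σ NⱼSⱼ = 19303·1.59 + 18949·2.03 + 6337·1.21 = 76826.01.
n_{West} = 1156·19303·1.59 / 76826.01 = 461.82.

461.82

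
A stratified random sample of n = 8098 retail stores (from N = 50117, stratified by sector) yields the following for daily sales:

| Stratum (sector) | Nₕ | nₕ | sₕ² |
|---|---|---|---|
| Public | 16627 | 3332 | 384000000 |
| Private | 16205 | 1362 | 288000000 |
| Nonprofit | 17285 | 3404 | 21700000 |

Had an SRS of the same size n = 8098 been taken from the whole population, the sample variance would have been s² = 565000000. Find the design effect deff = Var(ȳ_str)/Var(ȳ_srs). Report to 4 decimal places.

Var(ȳ_str) = Σ Wₕ²(1−fₕ)sₕ²/nₕ with Wₕ = Nₕ/50117:
  Public: (16627/50117)²·(1−3332/16627)·384000000/3332 = 10142.811
  Private: (16205/50117)²·(1−1362/16205)·288000000/1362 = 20249.578
  Nonprofit: (17285/50117)²·(1−3404/17285)·21700000/3404 = 608.96199
  → Var(ȳ_str) = 31001.351.
Var(ȳ_srs) = (1 − 8098/50117)·565000000/8098 = 58496.694.
deff = 31001.351 / 58496.694 = 0.5300.

0.5300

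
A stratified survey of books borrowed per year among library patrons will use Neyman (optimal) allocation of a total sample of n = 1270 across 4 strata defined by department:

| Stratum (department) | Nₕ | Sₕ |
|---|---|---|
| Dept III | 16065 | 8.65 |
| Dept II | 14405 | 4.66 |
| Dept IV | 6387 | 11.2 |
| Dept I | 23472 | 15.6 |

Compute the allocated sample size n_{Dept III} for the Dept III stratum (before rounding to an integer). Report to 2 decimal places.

274.13

Neyman allocation: nₕ = n·NₕSₕ / Σⱼ NⱼSⱼ.
Σ NⱼSⱼ = 16065·8.65 + 14405·4.66 + 6387·11.2 + 23472·15.6 = 643787.15.
n_{Dept III} = 1270·16065·8.65 / 643787.15 = 274.13.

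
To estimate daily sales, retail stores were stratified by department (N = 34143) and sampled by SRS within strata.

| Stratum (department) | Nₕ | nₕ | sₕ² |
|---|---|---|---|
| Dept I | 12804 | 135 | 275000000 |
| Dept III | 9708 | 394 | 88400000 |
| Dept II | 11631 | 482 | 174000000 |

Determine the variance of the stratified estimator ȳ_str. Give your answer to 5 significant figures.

341010

Var(ȳ_str) = Σₕ Wₕ²(1 − fₕ)sₕ²/nₕ with Wₕ = Nₕ/N, N = 34143.
Dept I: Wₕ = 0.37501098; term = 0.37501098²·(1 − 0.01054358)·275000000/135 = 283454.64.
Dept III: Wₕ = 0.28433354; term = 0.28433354²·(1 − 0.04058508)·88400000/394 = 17402.782.
Dept II: Wₕ = 0.34065548; term = 0.34065548²·(1 − 0.04144098)·174000000/482 = 40156.128.
Sum = 341013.55.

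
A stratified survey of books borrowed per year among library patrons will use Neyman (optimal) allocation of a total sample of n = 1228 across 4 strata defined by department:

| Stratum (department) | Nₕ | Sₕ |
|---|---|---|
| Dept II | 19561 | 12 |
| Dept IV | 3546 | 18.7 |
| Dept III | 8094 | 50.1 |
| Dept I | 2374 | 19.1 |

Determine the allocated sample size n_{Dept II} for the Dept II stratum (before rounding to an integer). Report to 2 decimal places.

Neyman allocation: nₕ = n·NₕSₕ / Σⱼ NⱼSⱼ.
Σ NⱼSⱼ = 19561·12 + 3546·18.7 + 8094·50.1 + 2374·19.1 = 751895.
n_{Dept II} = 1228·19561·12 / 751895 = 383.37.

383.37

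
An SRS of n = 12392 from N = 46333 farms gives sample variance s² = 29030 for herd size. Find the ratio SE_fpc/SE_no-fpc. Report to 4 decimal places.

f = n/N = 12392/46333 = 0.26745516.
SE_no-fpc = √(s²/n) = 1.5305687; SE_fpc = √((1−f)s²/n) = 1.3099959.
Ratio = √(1−f) = 0.85588833.

0.8559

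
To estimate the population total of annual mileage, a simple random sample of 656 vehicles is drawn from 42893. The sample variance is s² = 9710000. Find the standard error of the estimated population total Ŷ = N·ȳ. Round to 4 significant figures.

Var(Ŷ) = N²·Var(ȳ) = N²·(1 − n/N)·s²/n.
f = 656/42893 = 0.01529387; Var(ȳ) = 0.98470613·9710000/656 = 14575.452.
Var(Ŷ) = 42893² · 14575.452 = 2.6816054 × 10^13.
SE(Ŷ) = √(2.6816054 × 10^13) = 5.178 × 10^6.

5.178 × 10^6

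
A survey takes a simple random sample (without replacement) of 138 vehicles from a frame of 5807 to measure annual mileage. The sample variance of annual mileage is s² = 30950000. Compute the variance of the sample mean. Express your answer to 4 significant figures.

Under SRS without replacement, Var(ȳ) = (1 − f)·s²/n with f = n/N = 138/5807 = 0.02376442.
Var(ȳ) = (1 − 0.02376442)·30950000/138 = 0.97623558·224275.36 = 218945.59.

218900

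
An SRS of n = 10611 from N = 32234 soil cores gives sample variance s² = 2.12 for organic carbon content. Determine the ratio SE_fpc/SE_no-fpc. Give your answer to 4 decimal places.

f = n/N = 10611/32234 = 0.32918657.
SE_no-fpc = √(s²/n) = 0.014134803; SE_fpc = √((1−f)s²/n) = 0.011576856.
Ratio = √(1−f) = 0.81903201.

0.8190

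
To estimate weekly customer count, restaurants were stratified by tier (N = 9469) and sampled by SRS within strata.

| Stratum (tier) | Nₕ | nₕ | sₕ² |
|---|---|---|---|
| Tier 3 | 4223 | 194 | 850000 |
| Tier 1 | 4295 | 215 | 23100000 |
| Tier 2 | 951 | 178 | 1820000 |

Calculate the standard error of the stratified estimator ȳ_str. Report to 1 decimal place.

Var(ȳ_str) = Σₕ Wₕ²(1 − fₕ)sₕ²/nₕ with Wₕ = Nₕ/N, N = 9469.
Tier 3: Wₕ = 0.44598162; term = 0.44598162²·(1 − 0.04593891)·850000/194 = 831.4331.
Tier 1: Wₕ = 0.45358538; term = 0.45358538²·(1 − 0.05005821)·23100000/215 = 20998.517.
Tier 2: Wₕ = 0.10043299; term = 0.10043299²·(1 − 0.18717140)·1820000/178 = 83.830714.
Sum = 21913.781.
SE = √(21913.781) = 148.0.

148.0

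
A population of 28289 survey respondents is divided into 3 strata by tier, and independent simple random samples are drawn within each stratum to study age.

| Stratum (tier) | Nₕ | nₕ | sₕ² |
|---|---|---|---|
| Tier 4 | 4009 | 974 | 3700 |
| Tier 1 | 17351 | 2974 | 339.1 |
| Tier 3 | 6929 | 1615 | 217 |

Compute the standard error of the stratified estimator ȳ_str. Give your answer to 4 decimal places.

Var(ȳ_str) = Σₕ Wₕ²(1 − fₕ)sₕ²/nₕ with Wₕ = Nₕ/N, N = 28289.
Tier 4: Wₕ = 0.14171586; term = 0.14171586²·(1 − 0.24295335)·3700/974 = 0.057756694.
Tier 1: Wₕ = 0.61334794; term = 0.61334794²·(1 − 0.17140222)·339.1/2974 = 0.035542209.
Tier 3: Wₕ = 0.24493619; term = 0.24493619²·(1 − 0.23307837)·217/1615 = 0.0061822153.
Sum = 0.099481118.
SE = √(0.099481118) = 0.3154.

0.3154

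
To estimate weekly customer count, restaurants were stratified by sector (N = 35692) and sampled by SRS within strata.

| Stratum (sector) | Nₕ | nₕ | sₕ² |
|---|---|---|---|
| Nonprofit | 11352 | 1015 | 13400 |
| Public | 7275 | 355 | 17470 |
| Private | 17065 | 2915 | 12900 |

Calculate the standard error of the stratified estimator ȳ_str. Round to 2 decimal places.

2.00

Var(ȳ_str) = Σₕ Wₕ²(1 − fₕ)sₕ²/nₕ with Wₕ = Nₕ/N, N = 35692.
Nonprofit: Wₕ = 0.31805447; term = 0.31805447²·(1 − 0.08941156)·13400/1015 = 1.2160849.
Public: Wₕ = 0.20382719; term = 0.20382719²·(1 − 0.04879725)·17470/355 = 1.9447415.
Private: Wₕ = 0.47811835; term = 0.47811835²·(1 − 0.17081746)·12900/2915 = 0.83882645.
Sum = 3.9996529.
SE = √(3.9996529) = 2.00.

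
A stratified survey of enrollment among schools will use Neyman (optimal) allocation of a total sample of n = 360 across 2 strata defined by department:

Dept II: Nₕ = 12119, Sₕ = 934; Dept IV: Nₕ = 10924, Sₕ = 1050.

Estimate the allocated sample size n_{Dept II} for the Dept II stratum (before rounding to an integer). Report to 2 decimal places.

178.81

Neyman allocation: nₕ = n·NₕSₕ / Σⱼ NⱼSⱼ.
Σ NⱼSⱼ = 12119·934 + 10924·1050 = 2.2789346 × 10^7.
n_{Dept II} = 360·12119·934 / (2.2789346 × 10^7) = 178.81.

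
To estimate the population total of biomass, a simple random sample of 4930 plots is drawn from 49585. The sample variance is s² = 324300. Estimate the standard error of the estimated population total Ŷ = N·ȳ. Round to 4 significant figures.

381600

Var(Ŷ) = N²·Var(ȳ) = N²·(1 − n/N)·s²/n.
f = 4930/49585 = 0.09942523; Var(ȳ) = 0.90057477·324300/4930 = 59.240649.
Var(Ŷ) = 49585² · 59.240649 = 1.4565334 × 10^11.
SE(Ŷ) = √(1.4565334 × 10^11) = 381600.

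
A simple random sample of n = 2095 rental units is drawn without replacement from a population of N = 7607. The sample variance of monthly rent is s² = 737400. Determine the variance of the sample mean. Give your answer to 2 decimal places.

255.04

Under SRS without replacement, Var(ȳ) = (1 − f)·s²/n with f = n/N = 2095/7607 = 0.27540423.
Var(ȳ) = (1 − 0.27540423)·737400/2095 = 0.72459577·351.98091 = 255.04388.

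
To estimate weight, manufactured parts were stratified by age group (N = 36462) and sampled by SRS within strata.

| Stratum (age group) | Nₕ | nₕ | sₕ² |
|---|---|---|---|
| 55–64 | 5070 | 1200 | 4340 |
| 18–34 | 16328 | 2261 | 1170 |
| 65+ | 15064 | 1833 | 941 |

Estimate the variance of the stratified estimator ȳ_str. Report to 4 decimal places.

0.2197

Var(ȳ_str) = Σₕ Wₕ²(1 − fₕ)sₕ²/nₕ with Wₕ = Nₕ/N, N = 36462.
55–64: Wₕ = 0.13904887; term = 0.13904887²·(1 − 0.23668639)·4340/1200 = 0.05337605.
18–34: Wₕ = 0.44780868; term = 0.44780868²·(1 − 0.13847379)·1170/2261 = 0.089400265.
65+: Wₕ = 0.41314245; term = 0.41314245²·(1 − 0.12168083)·941/1833 = 0.076962499.
Sum = 0.21973881.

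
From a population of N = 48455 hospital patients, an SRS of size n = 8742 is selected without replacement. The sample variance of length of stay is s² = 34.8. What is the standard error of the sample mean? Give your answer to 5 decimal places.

Under SRS without replacement, Var(ȳ) = (1 − f)·s²/n with f = n/N = 8742/48455 = 0.18041482.
Var(ȳ) = (1 − 0.18041482)·34.8/8742 = 0.81958518·0.0039807824 = 0.0032625903.
SE(ȳ) = √(0.0032625903) = 0.05712.

0.05712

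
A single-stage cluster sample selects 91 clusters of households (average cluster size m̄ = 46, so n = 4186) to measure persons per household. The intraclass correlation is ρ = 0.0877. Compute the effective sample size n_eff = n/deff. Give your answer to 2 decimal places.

846.25

deff = 1 + (46 − 1)·0.0877 = 1 + 3.9465 = 4.9465.
n_eff = 4186 / 4.9465 = 846.25.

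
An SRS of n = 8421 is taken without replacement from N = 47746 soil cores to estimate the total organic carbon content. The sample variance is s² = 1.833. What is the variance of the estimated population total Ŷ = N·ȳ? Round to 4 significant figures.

408700

Var(Ŷ) = N²·Var(ȳ) = N²·(1 − n/N)·s²/n.
f = 8421/47746 = 0.17637080; Var(ȳ) = 0.82362920·1.833/8421 = 1.7927946 × 10^-4.
Var(Ŷ) = 47746² · (1.7927946 × 10^-4) = 408699.89.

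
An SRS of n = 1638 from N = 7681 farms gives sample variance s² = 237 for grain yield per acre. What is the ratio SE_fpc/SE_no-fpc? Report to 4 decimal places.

f = n/N = 1638/7681 = 0.21325348.
SE_no-fpc = √(s²/n) = 0.38037961; SE_fpc = √((1−f)s²/n) = 0.33739189.
Ratio = √(1−f) = 0.88698733.

0.8870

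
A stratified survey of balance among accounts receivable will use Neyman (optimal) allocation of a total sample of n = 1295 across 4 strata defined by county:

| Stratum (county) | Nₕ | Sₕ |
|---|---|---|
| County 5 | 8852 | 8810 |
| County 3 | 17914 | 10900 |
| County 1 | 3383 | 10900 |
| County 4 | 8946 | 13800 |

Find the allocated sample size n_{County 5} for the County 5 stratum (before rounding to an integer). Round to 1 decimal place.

232.9

Neyman allocation: nₕ = n·NₕSₕ / Σⱼ NⱼSⱼ.
Σ NⱼSⱼ = 8852·8810 + 17914·10900 + 3383·10900 + 8946·13800 = 4.3357822 × 10^8.
n_{County 5} = 1295·8852·8810 / (4.3357822 × 10^8) = 232.9.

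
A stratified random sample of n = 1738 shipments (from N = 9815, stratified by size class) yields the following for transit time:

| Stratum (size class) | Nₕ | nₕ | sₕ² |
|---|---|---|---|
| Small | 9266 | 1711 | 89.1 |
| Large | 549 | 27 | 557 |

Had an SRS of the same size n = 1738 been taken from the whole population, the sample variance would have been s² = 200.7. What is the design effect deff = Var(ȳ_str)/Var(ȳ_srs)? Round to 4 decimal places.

1.0440

Var(ȳ_str) = Σ Wₕ²(1−fₕ)sₕ²/nₕ with Wₕ = Nₕ/9815:
  Small: (9266/9815)²·(1−1711/9266)·89.1/1711 = 0.03784198
  Large: (549/9815)²·(1−27/549)·557/27 = 0.061369653
  → Var(ȳ_str) = 0.099211633.
Var(ȳ_srs) = (1 − 1738/9815)·200.7/1738 = 0.095029267.
deff = 0.099211633 / 0.095029267 = 1.0440.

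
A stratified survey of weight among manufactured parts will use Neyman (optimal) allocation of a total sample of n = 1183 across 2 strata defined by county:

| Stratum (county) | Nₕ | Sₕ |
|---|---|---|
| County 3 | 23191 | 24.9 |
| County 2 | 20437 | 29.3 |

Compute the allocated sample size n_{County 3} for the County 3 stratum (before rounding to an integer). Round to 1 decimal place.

580.8

Neyman allocation: nₕ = n·NₕSₕ / Σⱼ NⱼSⱼ.
Σ NⱼSⱼ = 23191·24.9 + 20437·29.3 = 1.17626 × 10^6.
n_{County 3} = 1183·23191·24.9 / (1.17626 × 10^6) = 580.8.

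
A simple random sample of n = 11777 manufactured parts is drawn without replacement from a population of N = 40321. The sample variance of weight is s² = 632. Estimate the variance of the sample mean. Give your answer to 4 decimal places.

Under SRS without replacement, Var(ȳ) = (1 − f)·s²/n with f = n/N = 11777/40321 = 0.29208105.
Var(ȳ) = (1 − 0.29208105)·632/11777 = 0.70791895·0.053663921 = 0.037989707.

0.0380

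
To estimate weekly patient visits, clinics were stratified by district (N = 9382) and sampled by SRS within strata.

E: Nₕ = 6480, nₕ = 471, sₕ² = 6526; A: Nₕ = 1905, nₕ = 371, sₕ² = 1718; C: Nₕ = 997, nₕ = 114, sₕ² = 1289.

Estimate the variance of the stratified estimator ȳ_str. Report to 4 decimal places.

Var(ȳ_str) = Σₕ Wₕ²(1 − fₕ)sₕ²/nₕ with Wₕ = Nₕ/N, N = 9382.
E: Wₕ = 0.69068429; term = 0.69068429²·(1 − 0.07268519)·6526/471 = 6.1293231.
A: Wₕ = 0.20304839; term = 0.20304839²·(1 − 0.19475066)·1718/371 = 0.15373712.
C: Wₕ = 0.10626732; term = 0.10626732²·(1 − 0.11434303)·1289/114 = 0.1130871.
Sum = 6.3961473.

6.3961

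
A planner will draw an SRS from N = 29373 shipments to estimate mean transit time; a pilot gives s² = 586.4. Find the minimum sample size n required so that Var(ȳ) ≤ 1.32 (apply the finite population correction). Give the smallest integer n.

438

Without fpc, n₀ = s²/D = 586.4/1.32 = 444.2424.
With fpc, (1 − n/N)·s²/n ≤ D requires n ≥ n₀/(1 + n₀/N) = 444.2424/(1 + 444.2424/29373) = 437.6237.
Rounding up, n = 438.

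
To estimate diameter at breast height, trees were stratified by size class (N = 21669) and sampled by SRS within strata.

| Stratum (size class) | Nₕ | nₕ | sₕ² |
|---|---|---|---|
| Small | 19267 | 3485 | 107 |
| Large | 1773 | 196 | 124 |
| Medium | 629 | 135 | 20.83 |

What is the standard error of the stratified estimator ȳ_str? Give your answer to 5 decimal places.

Var(ȳ_str) = Σₕ Wₕ²(1 − fₕ)sₕ²/nₕ with Wₕ = Nₕ/N, N = 21669.
Small: Wₕ = 0.88915040; term = 0.88915040²·(1 − 0.18087922)·107/3485 = 0.019882885.
Large: Wₕ = 0.08182196; term = 0.08182196²·(1 − 0.11054710)·124/196 = 0.0037672835.
Medium: Wₕ = 0.02902764; term = 0.02902764²·(1 − 0.21462639)·20.83/135 = 1.0210696 × 10^-4.
Sum = 0.023752275.
SE = √(0.023752275) = 0.15412.

0.15412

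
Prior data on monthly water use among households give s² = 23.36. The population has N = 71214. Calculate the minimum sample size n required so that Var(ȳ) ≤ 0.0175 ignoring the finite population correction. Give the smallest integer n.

Without fpc, n₀ = s²/D = 23.36/0.0175 = 1334.8571.
Rounding up, n = 1335.

1335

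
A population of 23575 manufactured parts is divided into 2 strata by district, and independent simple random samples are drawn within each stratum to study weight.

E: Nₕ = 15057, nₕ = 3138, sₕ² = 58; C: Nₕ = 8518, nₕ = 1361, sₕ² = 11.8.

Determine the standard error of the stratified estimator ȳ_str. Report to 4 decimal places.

Var(ȳ_str) = Σₕ Wₕ²(1 − fₕ)sₕ²/nₕ with Wₕ = Nₕ/N, N = 23575.
E: Wₕ = 0.63868505; term = 0.63868505²·(1 − 0.20840805)·58/3138 = 0.0059682901.
C: Wₕ = 0.36131495; term = 0.36131495²·(1 − 0.15977929)·11.8/1361 = 9.5101887 × 10^-4.
Sum = 0.006919309.
SE = √(0.006919309) = 0.0832.

0.0832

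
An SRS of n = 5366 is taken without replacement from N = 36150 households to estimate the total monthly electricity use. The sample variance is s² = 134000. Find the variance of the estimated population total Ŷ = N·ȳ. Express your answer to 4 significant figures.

2.779 × 10^10

Var(Ŷ) = N²·Var(ȳ) = N²·(1 − n/N)·s²/n.
f = 5366/36150 = 0.14843707; Var(ȳ) = 0.85156293·134000/5366 = 21.265269.
Var(Ŷ) = 36150² · 21.265269 = 2.7789932 × 10^10.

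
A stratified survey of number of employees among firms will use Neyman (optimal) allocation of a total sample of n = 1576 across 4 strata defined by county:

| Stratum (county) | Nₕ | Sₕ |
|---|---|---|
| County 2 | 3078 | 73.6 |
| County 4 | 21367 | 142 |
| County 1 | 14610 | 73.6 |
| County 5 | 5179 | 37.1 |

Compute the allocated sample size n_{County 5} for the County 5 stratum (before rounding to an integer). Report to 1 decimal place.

66.9

Neyman allocation: nₕ = n·NₕSₕ / Σⱼ NⱼSⱼ.
Σ NⱼSⱼ = 3078·73.6 + 21367·142 + 14610·73.6 + 5179·37.1 = 4.5280917 × 10^6.
n_{County 5} = 1576·5179·37.1 / (4.5280917 × 10^6) = 66.9.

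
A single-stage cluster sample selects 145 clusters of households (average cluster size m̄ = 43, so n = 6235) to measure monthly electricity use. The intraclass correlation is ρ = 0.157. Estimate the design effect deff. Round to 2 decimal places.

deff = 1 + (43 − 1)·0.157 = 1 + 6.594 = 7.594.

7.59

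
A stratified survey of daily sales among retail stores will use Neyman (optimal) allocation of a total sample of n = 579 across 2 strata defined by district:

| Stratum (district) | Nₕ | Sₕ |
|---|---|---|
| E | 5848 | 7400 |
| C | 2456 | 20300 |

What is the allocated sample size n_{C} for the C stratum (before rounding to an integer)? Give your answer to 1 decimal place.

310.0

Neyman allocation: nₕ = n·NₕSₕ / Σⱼ NⱼSⱼ.
Σ NⱼSⱼ = 5848·7400 + 2456·20300 = 9.3132 × 10^7.
n_{C} = 579·2456·20300 / (9.3132 × 10^7) = 310.0.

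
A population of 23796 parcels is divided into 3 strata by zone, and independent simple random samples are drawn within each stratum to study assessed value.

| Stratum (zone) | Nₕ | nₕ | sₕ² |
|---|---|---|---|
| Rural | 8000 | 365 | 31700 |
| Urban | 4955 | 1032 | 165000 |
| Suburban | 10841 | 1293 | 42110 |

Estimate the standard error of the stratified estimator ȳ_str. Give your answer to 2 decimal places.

Var(ȳ_str) = Σₕ Wₕ²(1 − fₕ)sₕ²/nₕ with Wₕ = Nₕ/N, N = 23796.
Rural: Wₕ = 0.33619096; term = 0.33619096²·(1 − 0.04562500)·31700/365 = 9.3682292.
Urban: Wₕ = 0.20822827; term = 0.20822827²·(1 − 0.20827447)·165000/1032 = 5.4885584.
Suburban: Wₕ = 0.45558077; term = 0.45558077²·(1 − 0.11926944)·42110/1293 = 5.9533381.
Sum = 20.810126.
SE = √(20.810126) = 4.56.

4.56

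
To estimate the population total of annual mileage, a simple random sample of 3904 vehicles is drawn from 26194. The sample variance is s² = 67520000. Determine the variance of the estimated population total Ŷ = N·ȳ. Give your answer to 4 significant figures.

1.010 × 10^13

Var(Ŷ) = N²·Var(ȳ) = N²·(1 − n/N)·s²/n.
f = 3904/26194 = 0.14904177; Var(ȳ) = 0.85095823·67520000/3904 = 14717.392.
Var(Ŷ) = 26194² · 14717.392 = 1.009798 × 10^13.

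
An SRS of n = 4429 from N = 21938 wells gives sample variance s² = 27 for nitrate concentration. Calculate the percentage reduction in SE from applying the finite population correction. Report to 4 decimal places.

10.6628

f = n/N = 4429/21938 = 0.20188714.
SE_no-fpc = √(s²/n) = 0.078078065; SE_fpc = √((1−f)s²/n) = 0.069752728.
Ratio = √(1−f) = 0.89337163. Reduction = 100·(1 − 0.89337163) = 10.6628%.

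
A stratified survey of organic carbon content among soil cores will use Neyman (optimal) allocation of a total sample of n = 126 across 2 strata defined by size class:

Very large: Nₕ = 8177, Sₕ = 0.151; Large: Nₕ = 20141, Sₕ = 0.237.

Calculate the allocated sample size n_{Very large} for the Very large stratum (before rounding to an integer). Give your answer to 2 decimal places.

Neyman allocation: nₕ = n·NₕSₕ / Σⱼ NⱼSⱼ.
Σ NⱼSⱼ = 8177·0.151 + 20141·0.237 = 6008.144.
n_{Very large} = 126·8177·0.151 / 6008.144 = 25.89.

25.89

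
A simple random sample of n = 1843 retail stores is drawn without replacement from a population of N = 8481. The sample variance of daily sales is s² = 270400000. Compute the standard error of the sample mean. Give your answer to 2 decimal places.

338.87

Under SRS without replacement, Var(ȳ) = (1 − f)·s²/n with f = n/N = 1843/8481 = 0.21730928.
Var(ȳ) = (1 − 0.21730928)·270400000/1843 = 0.78269072·146717.31 = 114834.28.
SE(ȳ) = √(114834.28) = 338.87.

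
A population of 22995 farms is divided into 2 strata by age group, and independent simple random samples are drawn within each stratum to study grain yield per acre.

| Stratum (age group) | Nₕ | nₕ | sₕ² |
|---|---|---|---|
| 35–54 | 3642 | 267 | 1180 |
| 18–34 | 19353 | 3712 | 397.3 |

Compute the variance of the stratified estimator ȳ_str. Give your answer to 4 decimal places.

0.1640

Var(ȳ_str) = Σₕ Wₕ²(1 − fₕ)sₕ²/nₕ with Wₕ = Nₕ/N, N = 22995.
35–54: Wₕ = 0.15838226; term = 0.15838226²·(1 − 0.07331137)·1180/267 = 0.10273481.
18–34: Wₕ = 0.84161774; term = 0.84161774²·(1 − 0.19180489)·397.3/3712 = 0.061271228.
Sum = 0.16400604.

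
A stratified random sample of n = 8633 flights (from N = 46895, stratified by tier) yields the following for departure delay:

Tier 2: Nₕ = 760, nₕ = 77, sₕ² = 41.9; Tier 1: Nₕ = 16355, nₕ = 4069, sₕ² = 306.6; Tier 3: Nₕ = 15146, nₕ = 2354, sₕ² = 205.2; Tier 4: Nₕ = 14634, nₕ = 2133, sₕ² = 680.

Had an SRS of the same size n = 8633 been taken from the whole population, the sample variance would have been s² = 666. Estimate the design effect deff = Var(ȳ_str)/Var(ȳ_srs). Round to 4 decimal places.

Var(ȳ_str) = Σ Wₕ²(1−fₕ)sₕ²/nₕ with Wₕ = Nₕ/46895:
  Tier 2: (760/46895)²·(1−77/760)·41.9/77 = 1.2844125 × 10^-4
  Tier 1: (16355/46895)²·(1−4069/16355)·306.6/4069 = 0.0068848176
  Tier 3: (15146/46895)²·(1−2354/15146)·205.2/2354 = 0.0076798762
  Tier 4: (14634/46895)²·(1−2133/14634)·680/2133 = 0.026519955
  → Var(ȳ_str) = 0.04121309.
Var(ȳ_srs) = (1 − 8633/46895)·666/8633 = 0.062943895.
deff = 0.04121309 / 0.062943895 = 0.6548.

0.6548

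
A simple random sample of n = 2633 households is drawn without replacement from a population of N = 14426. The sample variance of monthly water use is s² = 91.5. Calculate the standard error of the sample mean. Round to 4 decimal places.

0.1685

Under SRS without replacement, Var(ȳ) = (1 − f)·s²/n with f = n/N = 2633/14426 = 0.18251768.
Var(ȳ) = (1 − 0.18251768)·91.5/2633 = 0.81748232·0.034751234 = 0.02840852.
SE(ȳ) = √(0.02840852) = 0.1685.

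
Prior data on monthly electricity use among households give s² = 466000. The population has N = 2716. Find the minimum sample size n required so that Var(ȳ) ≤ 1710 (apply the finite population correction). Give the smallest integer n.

248

Without fpc, n₀ = s²/D = 466000/1710 = 272.5146.
With fpc, (1 − n/N)·s²/n ≤ D requires n ≥ n₀/(1 + n₀/N) = 272.5146/(1 + 272.5146/2716) = 247.6647.
Rounding up, n = 248.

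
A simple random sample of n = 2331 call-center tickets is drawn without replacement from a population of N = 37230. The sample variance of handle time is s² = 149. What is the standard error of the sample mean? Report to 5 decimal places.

Under SRS without replacement, Var(ȳ) = (1 − f)·s²/n with f = n/N = 2331/37230 = 0.06261080.
Var(ȳ) = (1 − 0.06261080)·149/2331 = 0.93738920·0.063921064 = 0.059918915.
SE(ȳ) = √(0.059918915) = 0.24478.

0.24478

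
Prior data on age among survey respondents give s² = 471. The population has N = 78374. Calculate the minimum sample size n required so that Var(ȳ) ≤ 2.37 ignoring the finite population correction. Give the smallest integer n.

Without fpc, n₀ = s²/D = 471/2.37 = 198.7342.
Rounding up, n = 199.

199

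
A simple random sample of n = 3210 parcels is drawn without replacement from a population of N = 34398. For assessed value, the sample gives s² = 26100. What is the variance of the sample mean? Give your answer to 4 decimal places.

7.3721

Under SRS without replacement, Var(ȳ) = (1 − f)·s²/n with f = n/N = 3210/34398 = 0.09331938.
Var(ȳ) = (1 − 0.09331938)·26100/3210 = 0.90668062·8.1308411 = 7.3720761.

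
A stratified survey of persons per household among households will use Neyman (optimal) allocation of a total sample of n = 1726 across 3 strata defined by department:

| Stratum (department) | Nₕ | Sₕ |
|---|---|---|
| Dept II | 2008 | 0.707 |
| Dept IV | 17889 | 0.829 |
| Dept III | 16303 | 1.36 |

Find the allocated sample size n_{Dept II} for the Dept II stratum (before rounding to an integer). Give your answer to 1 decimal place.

63.8

Neyman allocation: nₕ = n·NₕSₕ / Σⱼ NⱼSⱼ.
Σ NⱼSⱼ = 2008·0.707 + 17889·0.829 + 16303·1.36 = 38421.717.
n_{Dept II} = 1726·2008·0.707 / 38421.717 = 63.8.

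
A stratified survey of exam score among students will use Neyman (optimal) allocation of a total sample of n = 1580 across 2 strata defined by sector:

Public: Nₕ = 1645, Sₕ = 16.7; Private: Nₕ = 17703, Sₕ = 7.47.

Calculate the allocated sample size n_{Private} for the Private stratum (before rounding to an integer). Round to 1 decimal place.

1308.2

Neyman allocation: nₕ = n·NₕSₕ / Σⱼ NⱼSⱼ.
Σ NⱼSⱼ = 1645·16.7 + 17703·7.47 = 159712.91.
n_{Private} = 1580·17703·7.47 / 159712.91 = 1308.2.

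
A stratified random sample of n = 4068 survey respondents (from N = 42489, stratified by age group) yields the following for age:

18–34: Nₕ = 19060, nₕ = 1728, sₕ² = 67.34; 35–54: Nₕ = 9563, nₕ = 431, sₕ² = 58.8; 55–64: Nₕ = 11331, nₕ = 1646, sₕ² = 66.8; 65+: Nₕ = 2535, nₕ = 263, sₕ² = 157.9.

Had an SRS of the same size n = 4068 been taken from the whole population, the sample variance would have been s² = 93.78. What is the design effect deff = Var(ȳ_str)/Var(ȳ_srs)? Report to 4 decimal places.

0.8689

Var(ȳ_str) = Σ Wₕ²(1−fₕ)sₕ²/nₕ with Wₕ = Nₕ/42489:
  18–34: (19060/42489)²·(1−1728/19060)·67.34/1728 = 0.0071309589
  35–54: (9563/42489)²·(1−431/9563)·58.8/431 = 0.0065994402
  55–64: (11331/42489)²·(1−1646/11331)·66.8/1646 = 0.0024669564
  65+: (2535/42489)²·(1−263/2535)·157.9/263 = 0.0019154007
  → Var(ȳ_str) = 0.018112756.
Var(ȳ_srs) = (1 − 4068/42489)·93.78/4068 = 0.020845938.
deff = 0.018112756 / 0.020845938 = 0.8689.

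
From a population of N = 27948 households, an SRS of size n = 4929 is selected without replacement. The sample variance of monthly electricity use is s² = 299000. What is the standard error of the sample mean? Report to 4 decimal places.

Under SRS without replacement, Var(ȳ) = (1 − f)·s²/n with f = n/N = 4929/27948 = 0.17636325.
Var(ȳ) = (1 − 0.17636325)·299000/4929 = 0.82363675·60.661392 = 49.962952.
SE(ȳ) = √(49.962952) = 7.0684.

7.0684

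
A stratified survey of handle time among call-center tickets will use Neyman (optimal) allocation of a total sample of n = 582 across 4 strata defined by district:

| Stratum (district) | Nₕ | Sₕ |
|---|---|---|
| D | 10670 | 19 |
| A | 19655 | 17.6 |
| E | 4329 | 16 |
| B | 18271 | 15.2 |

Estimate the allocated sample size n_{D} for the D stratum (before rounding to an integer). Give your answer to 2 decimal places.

131.74

Neyman allocation: nₕ = n·NₕSₕ / Σⱼ NⱼSⱼ.
Σ NⱼSⱼ = 10670·19 + 19655·17.6 + 4329·16 + 18271·15.2 = 895641.2.
n_{D} = 582·10670·19 / 895641.2 = 131.74.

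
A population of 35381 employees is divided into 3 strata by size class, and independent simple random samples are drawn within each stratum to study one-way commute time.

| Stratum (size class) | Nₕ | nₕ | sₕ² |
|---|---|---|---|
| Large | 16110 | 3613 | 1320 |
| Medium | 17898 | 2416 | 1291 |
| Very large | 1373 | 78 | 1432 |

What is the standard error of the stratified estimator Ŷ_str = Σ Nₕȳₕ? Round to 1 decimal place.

Var(Ŷ_str) = Σₕ Nₕ²(1 − fₕ)sₕ²/nₕ.
Large: 16110²·(1 − 3613/16110)·1320/3613 = 7.3554167 × 10^7.
Medium: 17898²·(1 − 2416/17898)·1291/2416 = 1.4806789 × 10^8.
Very large: 1373²·(1 − 78/1373)·1432/78 = 3.2642899 × 10^7.
Sum = 2.5426496 × 10^8.
SE = √(2.5426496 × 10^8) = 15945.7.

15945.7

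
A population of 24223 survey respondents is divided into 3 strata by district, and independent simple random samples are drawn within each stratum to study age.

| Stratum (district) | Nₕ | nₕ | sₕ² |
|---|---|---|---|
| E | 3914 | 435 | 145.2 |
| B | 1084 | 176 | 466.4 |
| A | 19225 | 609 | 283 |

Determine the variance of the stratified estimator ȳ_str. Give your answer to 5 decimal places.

Var(ȳ_str) = Σₕ Wₕ²(1 − fₕ)sₕ²/nₕ with Wₕ = Nₕ/N, N = 24223.
E: Wₕ = 0.16158197; term = 0.16158197²·(1 − 0.11113950)·145.2/435 = 0.0077463435.
B: Wₕ = 0.04475086; term = 0.04475086²·(1 − 0.16236162)·466.4/176 = 0.0044453417.
A: Wₕ = 0.79366718; term = 0.79366718²·(1 − 0.03167750)·283/609 = 0.28344317.
Sum = 0.29563486.

0.29563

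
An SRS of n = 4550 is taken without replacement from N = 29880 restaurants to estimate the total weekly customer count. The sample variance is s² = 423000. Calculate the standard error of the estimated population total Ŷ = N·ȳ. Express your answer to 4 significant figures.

Var(Ŷ) = N²·Var(ȳ) = N²·(1 − n/N)·s²/n.
f = 4550/29880 = 0.15227577; Var(ȳ) = 0.84772423·423000/4550 = 78.810406.
Var(Ŷ) = 29880² · 78.810406 = 7.0363065 × 10^10.
SE(Ŷ) = √(7.0363065 × 10^10) = 265300.

265300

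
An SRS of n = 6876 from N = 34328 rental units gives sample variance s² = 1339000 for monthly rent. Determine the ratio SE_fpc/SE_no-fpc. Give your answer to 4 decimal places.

f = n/N = 6876/34328 = 0.20030296.
SE_no-fpc = √(s²/n) = 13.954759; SE_fpc = √((1−f)s²/n) = 12.479153.
Ratio = √(1−f) = 0.89425782.

0.8943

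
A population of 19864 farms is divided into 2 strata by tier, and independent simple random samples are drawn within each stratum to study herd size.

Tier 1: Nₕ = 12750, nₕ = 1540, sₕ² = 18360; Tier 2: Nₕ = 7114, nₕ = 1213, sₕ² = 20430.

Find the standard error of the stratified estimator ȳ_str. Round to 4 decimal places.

Var(ȳ_str) = Σₕ Wₕ²(1 − fₕ)sₕ²/nₕ with Wₕ = Nₕ/N, N = 19864.
Tier 1: Wₕ = 0.64186468; term = 0.64186468²·(1 − 0.12078431)·18360/1540 = 4.3185141.
Tier 2: Wₕ = 0.35813532; term = 0.35813532²·(1 − 0.17050886)·20430/1213 = 1.7918994.
Sum = 6.1104135.
SE = √(6.1104135) = 2.4719.

2.4719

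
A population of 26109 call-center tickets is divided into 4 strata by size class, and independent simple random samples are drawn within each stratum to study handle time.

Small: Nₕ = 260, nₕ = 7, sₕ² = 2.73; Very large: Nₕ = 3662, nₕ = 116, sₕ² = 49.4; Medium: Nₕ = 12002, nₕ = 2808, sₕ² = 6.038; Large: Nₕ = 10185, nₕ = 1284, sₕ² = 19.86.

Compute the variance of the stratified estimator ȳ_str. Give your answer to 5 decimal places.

Var(ȳ_str) = Σₕ Wₕ²(1 − fₕ)sₕ²/nₕ with Wₕ = Nₕ/N, N = 26109.
Small: Wₕ = 0.00995825; term = 0.00995825²·(1 − 0.02692308)·2.73/7 = 3.7633794 × 10^-5.
Very large: Wₕ = 0.14025815; term = 0.14025815²·(1 − 0.03167668)·49.4/116 = 0.008112329.
Medium: Wₕ = 0.45968823; term = 0.45968823²·(1 − 0.23396101)·6.038/2808 = 3.4807566 × 10^-4.
Large: Wₕ = 0.39009537; term = 0.39009537²·(1 − 0.12606775)·19.86/1284 = 0.0020569966.
Sum = 0.010555035.

0.01056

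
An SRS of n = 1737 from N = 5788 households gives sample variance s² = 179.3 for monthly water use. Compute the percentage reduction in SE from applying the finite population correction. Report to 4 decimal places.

16.3402

f = n/N = 1737/5788 = 0.30010366.
SE_no-fpc = √(s²/n) = 0.32128484; SE_fpc = √((1−f)s²/n) = 0.26878628.
Ratio = √(1−f) = 0.83659807. Reduction = 100·(1 − 0.83659807) = 16.3402%.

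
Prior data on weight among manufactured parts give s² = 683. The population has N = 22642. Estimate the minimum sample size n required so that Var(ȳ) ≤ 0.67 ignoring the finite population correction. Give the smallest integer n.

Without fpc, n₀ = s²/D = 683/0.67 = 1019.4030.
Rounding up, n = 1020.

1020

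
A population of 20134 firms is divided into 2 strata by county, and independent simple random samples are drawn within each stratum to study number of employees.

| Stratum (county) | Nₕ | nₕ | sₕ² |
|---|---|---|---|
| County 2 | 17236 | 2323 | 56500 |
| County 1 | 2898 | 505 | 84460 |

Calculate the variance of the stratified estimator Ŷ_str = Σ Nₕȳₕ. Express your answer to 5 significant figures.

Var(Ŷ_str) = Σₕ Nₕ²(1 − fₕ)sₕ²/nₕ.
County 2: 17236²·(1 − 2323/17236)·56500/2323 = 6.2517376 × 10^9.
County 1: 2898²·(1 − 505/2898)·84460/505 = 1.1598472 × 10^9.
Sum = 7.4115848 × 10^9.

7.4116 × 10^9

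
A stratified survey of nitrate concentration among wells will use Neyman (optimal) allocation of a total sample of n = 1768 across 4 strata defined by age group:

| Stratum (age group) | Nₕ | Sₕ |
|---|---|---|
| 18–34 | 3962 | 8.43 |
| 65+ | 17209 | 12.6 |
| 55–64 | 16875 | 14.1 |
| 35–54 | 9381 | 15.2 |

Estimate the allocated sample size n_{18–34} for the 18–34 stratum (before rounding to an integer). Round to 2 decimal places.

Neyman allocation: nₕ = n·NₕSₕ / Σⱼ NⱼSⱼ.
Σ NⱼSⱼ = 3962·8.43 + 17209·12.6 + 16875·14.1 + 9381·15.2 = 630761.76.
n_{18–34} = 1768·3962·8.43 / 630761.76 = 93.62.

93.62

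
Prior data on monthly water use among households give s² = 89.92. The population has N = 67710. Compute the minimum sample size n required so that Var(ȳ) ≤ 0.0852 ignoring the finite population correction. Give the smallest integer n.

1056

Without fpc, n₀ = s²/D = 89.92/0.0852 = 1055.3991.
Rounding up, n = 1056.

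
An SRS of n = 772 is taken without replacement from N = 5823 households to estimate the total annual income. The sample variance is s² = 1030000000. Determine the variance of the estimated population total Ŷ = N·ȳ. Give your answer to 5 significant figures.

Var(Ŷ) = N²·Var(ȳ) = N²·(1 − n/N)·s²/n.
f = 772/5823 = 0.13257771; Var(ȳ) = 0.86742229·1030000000/772 = 1.1573121 × 10^6.
Var(Ŷ) = 5823² · (1.1573121 × 10^6) = 3.9241362 × 10^13.

3.9241 × 10^13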